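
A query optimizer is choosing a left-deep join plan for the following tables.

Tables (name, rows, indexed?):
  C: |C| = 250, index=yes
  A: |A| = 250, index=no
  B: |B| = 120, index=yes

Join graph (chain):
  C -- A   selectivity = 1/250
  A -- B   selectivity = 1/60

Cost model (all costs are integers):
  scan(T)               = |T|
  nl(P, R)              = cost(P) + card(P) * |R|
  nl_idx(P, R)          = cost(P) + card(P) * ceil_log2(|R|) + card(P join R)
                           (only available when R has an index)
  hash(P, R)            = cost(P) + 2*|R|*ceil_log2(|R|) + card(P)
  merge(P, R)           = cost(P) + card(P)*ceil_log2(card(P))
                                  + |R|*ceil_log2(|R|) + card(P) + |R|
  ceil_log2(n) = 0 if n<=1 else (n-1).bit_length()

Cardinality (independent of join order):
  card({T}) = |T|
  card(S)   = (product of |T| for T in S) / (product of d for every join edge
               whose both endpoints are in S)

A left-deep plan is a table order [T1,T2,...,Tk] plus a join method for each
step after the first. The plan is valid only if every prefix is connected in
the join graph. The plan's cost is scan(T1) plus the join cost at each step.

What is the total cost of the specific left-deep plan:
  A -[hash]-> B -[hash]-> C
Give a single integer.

step 1: scan A: cost=250, card=250
step 2: join B via hash
    card(P join B) = 250*120/(60) = 500
    cost = 250 + 2*120*7 + 250 = 2180
step 3: join C via hash
    card(P join C) = 500*250/(250) = 500
    cost = 2180 + 2*250*8 + 500 = 6680

6680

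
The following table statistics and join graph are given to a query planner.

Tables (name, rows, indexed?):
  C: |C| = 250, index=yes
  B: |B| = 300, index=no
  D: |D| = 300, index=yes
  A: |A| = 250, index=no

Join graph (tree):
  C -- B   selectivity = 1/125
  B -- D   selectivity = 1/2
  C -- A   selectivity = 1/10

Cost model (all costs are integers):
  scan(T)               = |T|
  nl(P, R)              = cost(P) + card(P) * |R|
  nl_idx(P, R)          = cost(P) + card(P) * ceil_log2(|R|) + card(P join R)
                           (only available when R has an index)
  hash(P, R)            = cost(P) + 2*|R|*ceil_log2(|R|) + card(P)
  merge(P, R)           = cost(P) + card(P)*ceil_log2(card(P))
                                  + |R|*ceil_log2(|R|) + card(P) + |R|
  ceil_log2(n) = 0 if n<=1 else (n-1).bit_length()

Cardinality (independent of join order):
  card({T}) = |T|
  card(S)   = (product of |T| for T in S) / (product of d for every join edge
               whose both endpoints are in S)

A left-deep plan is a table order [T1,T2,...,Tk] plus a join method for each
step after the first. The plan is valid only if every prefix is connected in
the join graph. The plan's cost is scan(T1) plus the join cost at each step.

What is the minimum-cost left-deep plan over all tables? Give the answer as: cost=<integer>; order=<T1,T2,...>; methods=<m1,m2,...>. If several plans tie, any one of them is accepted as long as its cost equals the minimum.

cost=28300; order=B,C,A,D; methods=nl_idx,hash,hash

Selinger DP (subsets sized 1..n):
  {C}: scan cost=250, card=250
  {B}: scan cost=300, card=300
  {D}: scan cost=300, card=300
  {A}: scan cost=250, card=250
  {BC}: card=600; try (C,nl_idx)→3300, (C,hash)→4600, (B,merge)→5500, (C,merge)→5550, (B,hash)→5900, (B,nl)→75250 …(+1); best=3300 via (C,nl_idx)
  {AC}: card=6250; try (C,hash)→4500, (A,hash)→4500, (C,merge)→4750, (A,merge)→4750, (C,nl_idx)→8500, (C,nl)→62750 …(+1); best=4500 via (C,hash)
  {BD}: card=45000; try (D,hash)→6000, (B,hash)→6000, (D,merge)→6300, (B,merge)→6300, (D,nl_idx)→48000, (D,nl)→90300 …(+1); best=6000 via (D,hash)
  {BCD}: card=90000; try (D,hash)→9300, (D,merge)→12900, (C,hash)→55000, (D,nl_idx)→98700, (D,nl)→183300, (C,nl_idx)→456000 …(+2); best=9300 via (D,hash)
  {ABC}: card=15000; try (A,hash)→7900, (A,merge)→12150, (B,hash)→16150, (B,merge)→95000, (A,nl)→153300, (B,nl)→1879500; best=7900 via (A,hash)
  {ABCD}: card=2250000; try (D,hash)→28300, (A,hash)→103300, (D,merge)→235900, (A,merge)→1631550, (D,nl_idx)→2392900, (D,nl)→4507900 …(+1); best=28300 via (D,hash)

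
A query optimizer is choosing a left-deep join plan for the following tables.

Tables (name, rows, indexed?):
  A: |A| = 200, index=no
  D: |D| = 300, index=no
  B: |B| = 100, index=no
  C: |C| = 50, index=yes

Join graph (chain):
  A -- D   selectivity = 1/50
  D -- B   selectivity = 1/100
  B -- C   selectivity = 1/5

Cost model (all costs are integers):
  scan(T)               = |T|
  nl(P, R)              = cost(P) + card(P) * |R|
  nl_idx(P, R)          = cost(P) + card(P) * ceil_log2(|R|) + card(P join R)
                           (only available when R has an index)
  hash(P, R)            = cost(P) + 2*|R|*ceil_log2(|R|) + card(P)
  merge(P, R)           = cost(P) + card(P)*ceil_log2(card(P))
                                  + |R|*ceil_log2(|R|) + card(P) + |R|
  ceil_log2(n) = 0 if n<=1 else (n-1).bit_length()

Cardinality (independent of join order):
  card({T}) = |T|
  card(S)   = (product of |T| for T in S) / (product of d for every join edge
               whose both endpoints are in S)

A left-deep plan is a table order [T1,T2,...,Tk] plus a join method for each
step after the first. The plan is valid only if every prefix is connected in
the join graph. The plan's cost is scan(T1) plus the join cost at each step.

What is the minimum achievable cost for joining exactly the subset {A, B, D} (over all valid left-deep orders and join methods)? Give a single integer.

5500

Selinger DP over subsets of {A,B,D}:
  {A}: scan cost=200, card=200
  {D}: scan cost=300, card=300
  {B}: scan cost=100, card=100
  {AD}: card=1200; try (A,hash)→3800, (D,merge)→5000, (A,merge)→5100, (D,hash)→5800, (D,nl)→60200, (A,nl)→60300; best=3800 via (A,hash)
  {BD}: card=300; try (B,hash)→2000, (D,merge)→3900, (B,merge)→4100, (D,hash)→5600, (D,nl)→30100, (B,nl)→30300; best=2000 via (B,hash)
  {ABD}: card=1200; try (A,hash)→5500, (B,hash)→6400, (A,merge)→6800, (B,merge)→19000, (A,nl)→62000, (B,nl)→123800; best=5500 via (A,hash)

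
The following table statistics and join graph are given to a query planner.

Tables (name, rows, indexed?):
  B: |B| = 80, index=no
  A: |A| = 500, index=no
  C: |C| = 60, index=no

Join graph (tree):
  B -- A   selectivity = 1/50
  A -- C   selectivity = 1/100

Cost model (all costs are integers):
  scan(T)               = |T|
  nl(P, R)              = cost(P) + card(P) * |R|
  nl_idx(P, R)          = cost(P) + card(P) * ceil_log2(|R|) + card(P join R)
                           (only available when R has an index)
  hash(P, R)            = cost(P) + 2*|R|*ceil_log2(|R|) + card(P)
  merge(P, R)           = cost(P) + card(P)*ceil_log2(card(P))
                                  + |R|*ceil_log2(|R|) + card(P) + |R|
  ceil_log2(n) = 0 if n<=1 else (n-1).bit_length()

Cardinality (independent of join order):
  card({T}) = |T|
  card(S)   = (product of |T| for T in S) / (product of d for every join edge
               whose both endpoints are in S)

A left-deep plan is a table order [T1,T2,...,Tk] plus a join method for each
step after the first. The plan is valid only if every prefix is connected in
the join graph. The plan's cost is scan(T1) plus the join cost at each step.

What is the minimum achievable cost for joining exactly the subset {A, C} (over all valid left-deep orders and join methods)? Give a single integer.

Selinger DP over subsets of {A,C}:
  {A}: scan cost=500, card=500
  {C}: scan cost=60, card=60
  {AC}: card=300; try (C,hash)→1720, (A,merge)→5480, (C,merge)→5920, (A,hash)→9120, (A,nl)→30060, (C,nl)→30500; best=1720 via (C,hash)

1720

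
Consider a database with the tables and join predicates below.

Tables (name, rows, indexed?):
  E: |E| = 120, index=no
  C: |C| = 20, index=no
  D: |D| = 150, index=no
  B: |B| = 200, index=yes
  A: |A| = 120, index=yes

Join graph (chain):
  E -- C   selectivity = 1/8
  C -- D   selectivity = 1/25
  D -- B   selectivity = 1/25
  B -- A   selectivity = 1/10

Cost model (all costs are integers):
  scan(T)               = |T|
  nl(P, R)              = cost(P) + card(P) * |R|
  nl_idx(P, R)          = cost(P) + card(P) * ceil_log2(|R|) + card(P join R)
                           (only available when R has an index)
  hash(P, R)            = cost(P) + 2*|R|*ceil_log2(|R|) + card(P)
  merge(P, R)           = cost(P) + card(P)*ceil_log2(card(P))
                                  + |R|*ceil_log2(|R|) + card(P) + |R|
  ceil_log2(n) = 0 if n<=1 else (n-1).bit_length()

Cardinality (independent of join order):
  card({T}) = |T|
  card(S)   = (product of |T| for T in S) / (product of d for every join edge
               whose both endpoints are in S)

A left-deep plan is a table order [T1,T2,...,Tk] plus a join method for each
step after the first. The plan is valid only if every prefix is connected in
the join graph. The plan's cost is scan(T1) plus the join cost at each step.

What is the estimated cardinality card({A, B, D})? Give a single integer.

14400

Tables in S: A(120), B(200), D(150)
Edges inside S: D-B(d=25), B-A(d=10)
numerator = 120 * 200 * 150 = 3600000
denominator = 25 * 10 = 250
card(S) = 3600000 / 250 = 14400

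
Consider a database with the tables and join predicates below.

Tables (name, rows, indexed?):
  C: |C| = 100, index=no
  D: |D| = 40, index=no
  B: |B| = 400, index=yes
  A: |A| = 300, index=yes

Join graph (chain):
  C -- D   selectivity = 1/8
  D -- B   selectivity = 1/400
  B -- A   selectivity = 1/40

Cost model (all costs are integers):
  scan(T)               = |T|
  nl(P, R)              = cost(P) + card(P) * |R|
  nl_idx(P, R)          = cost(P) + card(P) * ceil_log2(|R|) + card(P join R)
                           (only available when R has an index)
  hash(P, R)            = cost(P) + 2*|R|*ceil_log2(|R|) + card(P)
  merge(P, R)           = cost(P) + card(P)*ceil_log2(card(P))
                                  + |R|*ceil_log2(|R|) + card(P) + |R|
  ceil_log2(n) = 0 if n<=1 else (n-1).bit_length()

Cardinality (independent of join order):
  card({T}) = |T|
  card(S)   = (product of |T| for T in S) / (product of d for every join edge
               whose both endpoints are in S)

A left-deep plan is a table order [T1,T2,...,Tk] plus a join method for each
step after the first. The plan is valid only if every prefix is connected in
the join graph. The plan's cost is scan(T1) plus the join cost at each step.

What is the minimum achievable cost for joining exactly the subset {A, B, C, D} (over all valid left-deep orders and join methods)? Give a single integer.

Selinger DP over subsets of {A,B,C,D}:
  {C}: scan cost=100, card=100
  {D}: scan cost=40, card=40
  {B}: scan cost=400, card=400
  {A}: scan cost=300, card=300
  {CD}: card=500; try (D,hash)→680, (C,merge)→1120, (D,merge)→1180, (C,hash)→1480, (C,nl)→4040, (D,nl)→4100; best=680 via (D,hash)
  {BD}: card=40; try (B,nl_idx)→440, (D,hash)→1280, (B,merge)→4320, (D,merge)→4680, (B,hash)→7280, (B,nl)→16040 …(+1); best=440 via (B,nl_idx)
  {AB}: card=3000; try (B,nl_idx)→6000, (A,hash)→6200, (A,nl_idx)→7000, (B,merge)→7300, (A,merge)→7400, (B,hash)→7800 …(+2); best=6000 via (B,nl_idx)
  {BCD}: card=500; try (C,merge)→1520, (C,hash)→1880, (C,nl)→4440, (B,nl_idx)→5680, (B,hash)→8380, (B,merge)→9680 …(+1); best=1520 via (C,merge)
  {ABD}: card=300; try (A,nl_idx)→1100, (A,merge)→3720, (A,hash)→5880, (D,hash)→9480, (A,nl)→12440, (D,merge)→45280 …(+1); best=1100 via (A,nl_idx)
  {ABCD}: card=3750; try (C,hash)→2800, (C,merge)→4900, (A,hash)→7420, (A,merge)→9520, (A,nl_idx)→9770, (C,nl)→31100 …(+1); best=2800 via (C,hash)

2800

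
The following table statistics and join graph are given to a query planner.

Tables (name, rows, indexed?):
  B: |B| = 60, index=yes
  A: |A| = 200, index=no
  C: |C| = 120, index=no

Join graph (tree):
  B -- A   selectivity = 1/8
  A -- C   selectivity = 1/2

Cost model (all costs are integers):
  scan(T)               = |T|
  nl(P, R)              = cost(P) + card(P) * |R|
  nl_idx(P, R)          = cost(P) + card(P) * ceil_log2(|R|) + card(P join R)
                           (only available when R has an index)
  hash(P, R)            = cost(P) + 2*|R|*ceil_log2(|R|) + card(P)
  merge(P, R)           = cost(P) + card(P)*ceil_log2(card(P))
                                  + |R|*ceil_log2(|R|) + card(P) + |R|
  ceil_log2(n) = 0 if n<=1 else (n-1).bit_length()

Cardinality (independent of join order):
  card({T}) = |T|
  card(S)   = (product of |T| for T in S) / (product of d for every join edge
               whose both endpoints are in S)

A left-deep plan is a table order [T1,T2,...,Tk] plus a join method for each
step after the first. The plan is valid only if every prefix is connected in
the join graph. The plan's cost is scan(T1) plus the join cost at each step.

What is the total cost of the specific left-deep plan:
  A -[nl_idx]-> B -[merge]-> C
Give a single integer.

step 1: scan A: cost=200, card=200
step 2: join B via nl_idx
    card(P join B) = 200*60/(8) = 1500
    cost = 200 + 200*6 + 1500 = 2900
step 3: join C via merge
    card(P join C) = 1500*120/(2) = 90000
    cost = 2900 + 1500*11 + 120*7 + 1500 + 120 = 21860

21860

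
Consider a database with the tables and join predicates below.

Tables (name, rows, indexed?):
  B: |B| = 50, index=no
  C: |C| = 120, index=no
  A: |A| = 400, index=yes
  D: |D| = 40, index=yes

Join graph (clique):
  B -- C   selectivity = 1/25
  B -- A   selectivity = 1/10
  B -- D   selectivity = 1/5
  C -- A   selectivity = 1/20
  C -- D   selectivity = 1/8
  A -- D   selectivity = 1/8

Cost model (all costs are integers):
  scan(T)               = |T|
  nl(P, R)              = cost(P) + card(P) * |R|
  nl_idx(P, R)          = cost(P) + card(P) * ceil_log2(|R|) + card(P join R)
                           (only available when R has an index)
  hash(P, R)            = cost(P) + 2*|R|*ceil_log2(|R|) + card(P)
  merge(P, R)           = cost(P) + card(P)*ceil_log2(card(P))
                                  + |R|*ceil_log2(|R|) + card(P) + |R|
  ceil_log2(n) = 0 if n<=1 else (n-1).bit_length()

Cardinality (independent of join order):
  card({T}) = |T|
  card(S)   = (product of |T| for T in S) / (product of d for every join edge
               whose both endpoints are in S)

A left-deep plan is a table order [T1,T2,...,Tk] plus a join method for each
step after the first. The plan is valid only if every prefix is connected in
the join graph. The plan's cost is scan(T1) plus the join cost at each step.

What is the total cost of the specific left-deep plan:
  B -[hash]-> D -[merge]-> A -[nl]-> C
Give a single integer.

248580

step 1: scan B: cost=50, card=50
step 2: join D via hash
    card(P join D) = 50*40/(5) = 400
    cost = 50 + 2*40*6 + 50 = 580
step 3: join A via merge
    card(P join A) = 400*400/(10*8) = 2000
    cost = 580 + 400*9 + 400*9 + 400 + 400 = 8580
step 4: join C via nl
    card(P join C) = 2000*120/(25*20*8) = 60
    cost = 8580 + 2000*120 = 248580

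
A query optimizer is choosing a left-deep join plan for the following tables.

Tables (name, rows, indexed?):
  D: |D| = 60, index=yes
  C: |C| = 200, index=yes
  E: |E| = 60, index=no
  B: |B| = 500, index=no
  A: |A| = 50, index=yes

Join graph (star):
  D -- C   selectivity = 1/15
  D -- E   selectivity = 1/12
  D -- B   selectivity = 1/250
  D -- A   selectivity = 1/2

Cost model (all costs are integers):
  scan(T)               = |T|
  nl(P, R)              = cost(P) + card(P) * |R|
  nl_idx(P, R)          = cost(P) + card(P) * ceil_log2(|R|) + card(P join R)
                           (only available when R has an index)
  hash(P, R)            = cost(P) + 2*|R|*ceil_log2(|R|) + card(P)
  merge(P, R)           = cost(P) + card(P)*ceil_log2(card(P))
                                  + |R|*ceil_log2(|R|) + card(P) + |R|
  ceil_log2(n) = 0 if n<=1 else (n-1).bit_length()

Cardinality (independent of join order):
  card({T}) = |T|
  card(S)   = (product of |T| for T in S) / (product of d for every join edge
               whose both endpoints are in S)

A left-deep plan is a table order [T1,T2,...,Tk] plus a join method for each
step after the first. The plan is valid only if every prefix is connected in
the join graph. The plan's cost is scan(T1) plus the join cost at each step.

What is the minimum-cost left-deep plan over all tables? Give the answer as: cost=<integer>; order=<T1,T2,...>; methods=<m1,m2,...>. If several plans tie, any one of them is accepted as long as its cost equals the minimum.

cost=14960; order=B,D,E,C,A; methods=hash,hash,hash,hash

Selinger DP (subsets sized 1..n):
  {D}: scan cost=60, card=60
  {C}: scan cost=200, card=200
  {E}: scan cost=60, card=60
  {B}: scan cost=500, card=500
  {A}: scan cost=50, card=50
  {CD}: card=800; try (D,hash)→1120, (C,nl_idx)→1340, (D,nl_idx)→2200, (C,merge)→2280, (D,merge)→2420, (C,hash)→3320 …(+2); best=1120 via (D,hash)
  {DE}: card=300; try (D,nl_idx)→720, (E,hash)→840, (D,hash)→840, (E,merge)→900, (D,merge)→900, (E,nl)→3660 …(+1); best=720 via (D,nl_idx)
  {BD}: card=120; try (D,hash)→1720, (D,nl_idx)→3620, (B,merge)→5480, (D,merge)→5920, (B,hash)→9120, (B,nl)→30060 …(+1); best=1720 via (D,hash)
  {AD}: card=1500; try (A,hash)→720, (D,hash)→820, (D,merge)→820, (A,merge)→830, (D,nl_idx)→1850, (A,nl_idx)→1920 …(+2); best=720 via (A,hash)
  {CDE}: card=4000; try (E,hash)→2640, (C,hash)→4220, (C,merge)→5520, (C,nl_idx)→7120, (E,merge)→10340, (E,nl)→49120 …(+1); best=2640 via (E,hash)
  {BCD}: card=1600; try (C,nl_idx)→4280, (C,merge)→4480, (C,hash)→5040, (B,hash)→10920, (B,merge)→14920, (C,nl)→25720 …(+1); best=4280 via (C,nl_idx)
  {ACD}: card=20000; try (A,hash)→2520, (C,hash)→5420, (A,merge)→10270, (C,merge)→20520, (A,nl_idx)→25920, (C,nl_idx)→32720 …(+2); best=2520 via (A,hash)
  {BDE}: card=600; try (E,hash)→2560, (E,merge)→3100, (B,merge)→8720, (E,nl)→8920, (B,hash)→10020, (B,nl)→150720; best=2560 via (E,hash)
  {ADE}: card=7500; try (A,hash)→1620, (E,hash)→2940, (A,merge)→4070, (A,nl_idx)→10020, (A,nl)→15720, (E,merge)→19140 …(+1); best=1620 via (A,hash)
  {ABD}: card=3000; try (A,hash)→2440, (A,merge)→3030, (A,nl_idx)→5440, (A,nl)→7720, (B,hash)→11220, (B,merge)→23720 …(+1); best=2440 via (A,hash)
  {BCDE}: card=8000; try (C,hash)→6360, (E,hash)→6600, (C,merge)→10960, (C,nl_idx)→15360, (B,hash)→15640, (E,merge)→23900 …(+4); best=6360 via (C,hash)
  {ACDE}: card=100000; try (A,hash)→7240, (C,hash)→12320, (E,hash)→23240, (A,merge)→54990, (C,merge)→108420, (A,nl_idx)→126640 …(+5); best=7240 via (A,hash)
  {ABCD}: card=40000; try (A,hash)→6480, (C,hash)→8640, (A,merge)→23830, (B,hash)→31520, (C,merge)→43240, (A,nl_idx)→53880 …(+5); best=6480 via (A,hash)
  {ABDE}: card=15000; try (A,hash)→3760, (E,hash)→6160, (A,merge)→9510, (B,hash)→18120, (A,nl_idx)→21160, (A,nl)→32560 …(+4); best=3760 via (A,hash)
  {ABCDE}: card=200000; try (A,hash)→14960, (C,hash)→21960, (E,hash)→47200, (B,hash)→116240, (A,merge)→118710, (C,merge)→230560 …(+8); best=14960 via (A,hash)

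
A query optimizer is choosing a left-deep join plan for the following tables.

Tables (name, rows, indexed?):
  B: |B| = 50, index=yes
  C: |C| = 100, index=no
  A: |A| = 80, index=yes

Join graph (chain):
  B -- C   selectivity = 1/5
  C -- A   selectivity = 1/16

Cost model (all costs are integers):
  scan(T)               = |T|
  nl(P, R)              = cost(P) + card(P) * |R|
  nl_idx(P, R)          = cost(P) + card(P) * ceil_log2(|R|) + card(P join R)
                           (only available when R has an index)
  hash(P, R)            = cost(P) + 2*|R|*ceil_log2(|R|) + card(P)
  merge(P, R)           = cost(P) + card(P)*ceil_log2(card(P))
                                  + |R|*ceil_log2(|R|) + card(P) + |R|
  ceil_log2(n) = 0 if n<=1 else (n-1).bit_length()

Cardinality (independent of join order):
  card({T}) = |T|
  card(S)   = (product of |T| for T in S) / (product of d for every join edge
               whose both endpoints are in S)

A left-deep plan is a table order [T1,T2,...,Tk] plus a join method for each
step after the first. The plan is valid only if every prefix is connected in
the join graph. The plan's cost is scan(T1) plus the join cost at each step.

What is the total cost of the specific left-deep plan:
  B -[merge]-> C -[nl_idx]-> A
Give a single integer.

step 1: scan B: cost=50, card=50
step 2: join C via merge
    card(P join C) = 50*100/(5) = 1000
    cost = 50 + 50*6 + 100*7 + 50 + 100 = 1200
step 3: join A via nl_idx
    card(P join A) = 1000*80/(16) = 5000
    cost = 1200 + 1000*7 + 5000 = 13200

13200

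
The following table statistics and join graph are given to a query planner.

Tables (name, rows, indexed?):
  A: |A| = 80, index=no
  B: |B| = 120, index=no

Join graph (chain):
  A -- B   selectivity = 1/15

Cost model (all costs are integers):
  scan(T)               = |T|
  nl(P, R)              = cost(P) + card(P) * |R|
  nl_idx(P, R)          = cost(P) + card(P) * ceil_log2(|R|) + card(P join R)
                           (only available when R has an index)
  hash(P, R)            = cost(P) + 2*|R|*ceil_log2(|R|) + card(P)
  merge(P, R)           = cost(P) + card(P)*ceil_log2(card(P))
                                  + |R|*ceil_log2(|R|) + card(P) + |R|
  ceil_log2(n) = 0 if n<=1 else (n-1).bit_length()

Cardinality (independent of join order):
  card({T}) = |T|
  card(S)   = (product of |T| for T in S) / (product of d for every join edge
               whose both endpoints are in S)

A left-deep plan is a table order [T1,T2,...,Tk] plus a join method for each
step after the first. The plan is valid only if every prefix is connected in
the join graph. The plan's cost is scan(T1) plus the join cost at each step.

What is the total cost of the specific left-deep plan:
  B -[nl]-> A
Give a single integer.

9720

step 1: scan B: cost=120, card=120
step 2: join A via nl
    card(P join A) = 120*80/(15) = 640
    cost = 120 + 120*80 = 9720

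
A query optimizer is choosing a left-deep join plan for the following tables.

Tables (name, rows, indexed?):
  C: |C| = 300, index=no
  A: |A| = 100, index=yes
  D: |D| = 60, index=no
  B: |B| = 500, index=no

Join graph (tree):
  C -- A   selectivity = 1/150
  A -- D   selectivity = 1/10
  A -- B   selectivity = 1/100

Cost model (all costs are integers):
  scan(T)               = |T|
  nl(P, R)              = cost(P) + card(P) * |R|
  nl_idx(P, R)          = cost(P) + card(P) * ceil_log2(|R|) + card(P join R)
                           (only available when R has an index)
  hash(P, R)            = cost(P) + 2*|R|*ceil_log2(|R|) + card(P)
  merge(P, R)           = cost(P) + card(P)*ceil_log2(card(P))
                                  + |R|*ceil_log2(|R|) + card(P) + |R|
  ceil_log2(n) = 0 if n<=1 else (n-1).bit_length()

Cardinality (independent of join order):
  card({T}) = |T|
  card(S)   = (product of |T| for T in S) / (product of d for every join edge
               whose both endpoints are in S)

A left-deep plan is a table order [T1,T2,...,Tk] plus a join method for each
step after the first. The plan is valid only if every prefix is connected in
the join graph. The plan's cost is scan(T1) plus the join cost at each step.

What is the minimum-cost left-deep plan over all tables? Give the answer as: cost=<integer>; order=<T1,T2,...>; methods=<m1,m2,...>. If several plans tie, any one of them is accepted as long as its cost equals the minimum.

cost=10020; order=B,A,C,D; methods=hash,hash,hash

Selinger DP (subsets sized 1..n):
  {C}: scan cost=300, card=300
  {A}: scan cost=100, card=100
  {D}: scan cost=60, card=60
  {B}: scan cost=500, card=500
  {AC}: card=200; try (A,hash)→2000, (A,nl_idx)→2600, (C,merge)→3900, (A,merge)→4100, (C,hash)→5600, (C,nl)→30100 …(+1); best=2000 via (A,hash)
  {AD}: card=600; try (D,hash)→920, (A,nl_idx)→1080, (A,merge)→1280, (D,merge)→1320, (A,hash)→1520, (A,nl)→6060 …(+1); best=920 via (D,hash)
  {AB}: card=500; try (A,hash)→2400, (A,nl_idx)→4500, (B,merge)→5900, (A,merge)→6300, (B,hash)→9200, (B,nl)→50100 …(+1); best=2400 via (A,hash)
  {ACD}: card=1200; try (D,hash)→2920, (D,merge)→4220, (C,hash)→6920, (C,merge)→10520, (D,nl)→14000, (C,nl)→180920; best=2920 via (D,hash)
  {ABC}: card=1000; try (C,hash)→8300, (B,merge)→8800, (C,merge)→10400, (B,hash)→11200, (B,nl)→102000, (C,nl)→152400; best=8300 via (C,hash)
  {ABD}: card=3000; try (D,hash)→3620, (D,merge)→7820, (B,hash)→10520, (B,merge)→12520, (D,nl)→32400, (B,nl)→300920; best=3620 via (D,hash)
  {ABCD}: card=6000; try (D,hash)→10020, (C,hash)→12020, (B,hash)→13120, (D,merge)→19720, (B,merge)→22320, (C,merge)→45620 …(+3); best=10020 via (D,hash)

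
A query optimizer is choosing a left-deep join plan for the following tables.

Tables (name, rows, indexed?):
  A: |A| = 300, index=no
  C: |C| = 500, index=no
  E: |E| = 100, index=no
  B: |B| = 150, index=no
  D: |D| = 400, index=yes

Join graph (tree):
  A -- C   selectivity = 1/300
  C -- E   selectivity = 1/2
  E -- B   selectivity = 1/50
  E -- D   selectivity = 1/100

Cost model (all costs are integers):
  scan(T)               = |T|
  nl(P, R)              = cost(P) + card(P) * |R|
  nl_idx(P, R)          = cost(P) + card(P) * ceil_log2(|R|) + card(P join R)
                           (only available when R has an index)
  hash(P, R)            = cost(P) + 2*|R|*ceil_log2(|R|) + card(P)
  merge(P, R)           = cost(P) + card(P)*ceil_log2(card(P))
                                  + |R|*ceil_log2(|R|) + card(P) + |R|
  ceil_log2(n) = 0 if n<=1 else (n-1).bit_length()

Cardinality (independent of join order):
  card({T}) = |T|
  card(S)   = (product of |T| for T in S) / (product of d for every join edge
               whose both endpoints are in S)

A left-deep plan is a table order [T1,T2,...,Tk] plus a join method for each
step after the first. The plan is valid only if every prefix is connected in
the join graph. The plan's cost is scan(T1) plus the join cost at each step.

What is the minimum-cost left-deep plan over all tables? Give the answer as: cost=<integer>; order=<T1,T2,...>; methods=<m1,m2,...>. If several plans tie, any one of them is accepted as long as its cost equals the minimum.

Selinger DP (subsets sized 1..n):
  {A}: scan cost=300, card=300
  {C}: scan cost=500, card=500
  {E}: scan cost=100, card=100
  {B}: scan cost=150, card=150
  {D}: scan cost=400, card=400
  {AC}: card=500; try (A,hash)→6400, (C,merge)→8300, (A,merge)→8500, (C,hash)→9600, (C,nl)→150300, (A,nl)→150500; best=6400 via (A,hash)
  {CE}: card=25000; try (E,hash)→2400, (C,merge)→5900, (E,merge)→6300, (C,hash)→9200, (C,nl)→50100, (E,nl)→50500; best=2400 via (E,hash)
  {BE}: card=300; try (E,hash)→1700, (B,merge)→2250, (E,merge)→2300, (B,hash)→2600, (B,nl)→15100, (E,nl)→15150; best=1700 via (E,hash)
  {DE}: card=400; try (D,nl_idx)→1400, (E,hash)→2200, (D,merge)→4900, (E,merge)→5200, (D,hash)→7400, (D,nl)→40100 …(+1); best=1400 via (D,nl_idx)
  {ACE}: card=25000; try (E,hash)→8300, (E,merge)→12200, (A,hash)→32800, (E,nl)→56400, (A,merge)→405400, (A,nl)→7502400; best=8300 via (E,hash)
  {BCE}: card=75000; try (C,merge)→9700, (C,hash)→11000, (B,hash)→29800, (C,nl)→151700, (B,merge)→403750, (B,nl)→3752400; best=9700 via (C,merge)
  {CDE}: card=100000; try (C,merge)→10400, (C,hash)→10800, (D,hash)→34600, (C,nl)→201400, (D,nl_idx)→327400, (D,merge)→406400 …(+1); best=10400 via (C,merge)
  {BDE}: card=1200; try (B,hash)→4200, (D,nl_idx)→5600, (B,merge)→6750, (D,merge)→8700, (D,hash)→9200, (B,nl)→61400 …(+1); best=4200 via (B,hash)
  {ABCE}: card=75000; try (B,hash)→35700, (A,hash)→90100, (B,merge)→409650, (A,merge)→1362700, (B,nl)→3758300, (A,nl)→22509700; best=35700 via (B,hash)
  {ACDE}: card=100000; try (D,hash)→40500, (A,hash)→115800, (D,nl_idx)→333300, (D,merge)→412300, (A,merge)→1813400, (D,nl)→10008300 …(+1); best=40500 via (D,hash)
  {BCDE}: card=300000; try (C,hash)→14400, (C,merge)→23600, (D,hash)→91900, (B,hash)→112800, (C,nl)→604200, (D,nl_idx)→984700 …(+4); best=14400 via (C,hash)
  {ABCDE}: card=300000; try (D,hash)→117900, (B,hash)→142900, (A,hash)→319800, (D,nl_idx)→1010700, (D,merge)→1389700, (B,merge)→1841850 …(+4); best=117900 via (D,hash)

cost=117900; order=C,A,E,B,D; methods=hash,hash,hash,hash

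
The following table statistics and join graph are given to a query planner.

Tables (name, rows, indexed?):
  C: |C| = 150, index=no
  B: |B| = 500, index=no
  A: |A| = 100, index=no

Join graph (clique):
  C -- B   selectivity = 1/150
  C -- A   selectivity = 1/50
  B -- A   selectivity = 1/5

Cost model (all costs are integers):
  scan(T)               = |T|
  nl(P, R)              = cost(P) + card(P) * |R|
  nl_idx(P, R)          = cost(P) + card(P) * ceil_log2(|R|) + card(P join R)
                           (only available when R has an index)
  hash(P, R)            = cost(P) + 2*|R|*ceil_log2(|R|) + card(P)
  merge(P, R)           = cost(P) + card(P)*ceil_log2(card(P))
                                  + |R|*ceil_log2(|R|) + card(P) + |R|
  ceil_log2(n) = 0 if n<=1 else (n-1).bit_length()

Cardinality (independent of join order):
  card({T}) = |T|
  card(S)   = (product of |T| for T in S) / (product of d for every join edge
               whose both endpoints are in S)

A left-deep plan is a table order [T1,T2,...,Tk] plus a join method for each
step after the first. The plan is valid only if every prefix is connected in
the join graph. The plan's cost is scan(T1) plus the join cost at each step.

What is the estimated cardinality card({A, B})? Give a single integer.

Tables in S: A(100), B(500)
Edges inside S: B-A(d=5)
numerator = 100 * 500 = 50000
denominator = 5 = 5
card(S) = 50000 / 5 = 10000

10000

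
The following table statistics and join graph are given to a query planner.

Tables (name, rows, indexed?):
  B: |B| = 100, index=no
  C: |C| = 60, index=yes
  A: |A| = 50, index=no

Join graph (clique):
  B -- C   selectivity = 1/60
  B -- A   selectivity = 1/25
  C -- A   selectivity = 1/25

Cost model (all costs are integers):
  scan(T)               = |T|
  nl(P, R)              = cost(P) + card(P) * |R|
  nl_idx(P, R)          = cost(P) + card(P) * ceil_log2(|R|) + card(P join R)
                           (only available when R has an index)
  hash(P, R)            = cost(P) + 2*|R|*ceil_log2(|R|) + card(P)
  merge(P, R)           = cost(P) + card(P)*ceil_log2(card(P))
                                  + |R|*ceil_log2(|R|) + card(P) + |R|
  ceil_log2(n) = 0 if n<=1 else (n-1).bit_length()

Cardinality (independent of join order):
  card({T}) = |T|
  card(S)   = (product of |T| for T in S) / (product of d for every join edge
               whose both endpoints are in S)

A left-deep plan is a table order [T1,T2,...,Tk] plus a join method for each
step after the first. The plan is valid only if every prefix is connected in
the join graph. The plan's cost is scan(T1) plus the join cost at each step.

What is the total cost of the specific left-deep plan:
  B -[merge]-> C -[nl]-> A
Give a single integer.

step 1: scan B: cost=100, card=100
step 2: join C via merge
    card(P join C) = 100*60/(60) = 100
    cost = 100 + 100*7 + 60*6 + 100 + 60 = 1320
step 3: join A via nl
    card(P join A) = 100*50/(25*25) = 8
    cost = 1320 + 100*50 = 6320

6320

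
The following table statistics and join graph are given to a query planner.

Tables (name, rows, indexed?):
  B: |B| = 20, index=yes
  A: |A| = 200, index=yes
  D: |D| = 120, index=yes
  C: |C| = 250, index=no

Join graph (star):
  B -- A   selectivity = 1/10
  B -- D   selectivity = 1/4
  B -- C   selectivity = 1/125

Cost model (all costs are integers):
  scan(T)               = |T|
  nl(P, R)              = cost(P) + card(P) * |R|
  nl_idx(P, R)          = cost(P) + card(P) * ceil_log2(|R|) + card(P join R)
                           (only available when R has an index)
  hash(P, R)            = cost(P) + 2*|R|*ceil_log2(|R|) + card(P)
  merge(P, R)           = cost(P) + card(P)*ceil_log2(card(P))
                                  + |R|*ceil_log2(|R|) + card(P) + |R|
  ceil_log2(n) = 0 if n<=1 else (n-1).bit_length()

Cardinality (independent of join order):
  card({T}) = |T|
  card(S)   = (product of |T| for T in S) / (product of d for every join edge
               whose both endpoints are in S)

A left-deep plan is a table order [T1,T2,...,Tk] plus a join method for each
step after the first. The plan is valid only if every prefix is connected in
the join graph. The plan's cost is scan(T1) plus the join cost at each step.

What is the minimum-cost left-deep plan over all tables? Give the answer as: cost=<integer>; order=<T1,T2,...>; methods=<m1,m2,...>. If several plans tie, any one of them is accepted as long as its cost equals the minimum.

Selinger DP (subsets sized 1..n):
  {B}: scan cost=20, card=20
  {A}: scan cost=200, card=200
  {D}: scan cost=120, card=120
  {C}: scan cost=250, card=250
  {AB}: card=400; try (A,nl_idx)→580, (B,hash)→600, (B,nl_idx)→1600, (A,merge)→1940, (B,merge)→2120, (A,hash)→3240 …(+2); best=580 via (A,nl_idx)
  {BD}: card=600; try (B,hash)→440, (D,nl_idx)→760, (D,merge)→1100, (B,merge)→1200, (B,nl_idx)→1320, (D,hash)→1720 …(+2); best=440 via (B,hash)
  {BC}: card=40; try (B,hash)→700, (B,nl_idx)→1540, (C,merge)→2390, (B,merge)→2620, (C,hash)→4040, (C,nl)→5020 …(+1); best=700 via (B,hash)
  {ABD}: card=12000; try (D,hash)→2660, (A,hash)→4240, (D,merge)→5540, (A,merge)→8840, (D,nl_idx)→15380, (A,nl_idx)→17240 …(+2); best=2660 via (D,hash)
  {ABC}: card=800; try (A,nl_idx)→1820, (A,merge)→2780, (A,hash)→3940, (C,hash)→4980, (C,merge)→6830, (A,nl)→8700 …(+1); best=1820 via (A,nl_idx)
  {BCD}: card=1200; try (D,merge)→1940, (D,nl_idx)→2180, (D,hash)→2420, (C,hash)→5040, (D,nl)→5500, (C,merge)→9290 …(+1); best=1940 via (D,merge)
  {ABCD}: card=24000; try (D,hash)→4300, (A,hash)→6340, (D,merge)→11580, (A,merge)→18140, (C,hash)→18660, (D,nl_idx)→31420 …(+5); best=4300 via (D,hash)

cost=4300; order=C,B,A,D; methods=hash,nl_idx,hash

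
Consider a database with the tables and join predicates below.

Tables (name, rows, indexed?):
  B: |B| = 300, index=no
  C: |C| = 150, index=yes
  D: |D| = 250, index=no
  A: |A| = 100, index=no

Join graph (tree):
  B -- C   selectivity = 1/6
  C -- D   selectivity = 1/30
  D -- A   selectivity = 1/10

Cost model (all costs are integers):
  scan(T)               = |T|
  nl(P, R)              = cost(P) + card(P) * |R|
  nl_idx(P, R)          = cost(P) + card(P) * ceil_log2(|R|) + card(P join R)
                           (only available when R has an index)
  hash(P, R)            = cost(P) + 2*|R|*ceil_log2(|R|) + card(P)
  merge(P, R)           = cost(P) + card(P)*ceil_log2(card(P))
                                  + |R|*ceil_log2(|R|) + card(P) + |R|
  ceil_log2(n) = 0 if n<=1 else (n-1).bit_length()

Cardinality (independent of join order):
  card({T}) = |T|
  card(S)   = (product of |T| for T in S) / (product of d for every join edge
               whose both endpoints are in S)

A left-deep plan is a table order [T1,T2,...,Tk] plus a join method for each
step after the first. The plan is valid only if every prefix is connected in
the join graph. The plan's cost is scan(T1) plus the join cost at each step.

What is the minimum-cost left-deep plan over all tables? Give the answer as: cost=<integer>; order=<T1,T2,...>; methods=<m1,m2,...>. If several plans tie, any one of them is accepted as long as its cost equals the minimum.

cost=23450; order=D,C,A,B; methods=hash,hash,hash

Selinger DP (subsets sized 1..n):
  {B}: scan cost=300, card=300
  {C}: scan cost=150, card=150
  {D}: scan cost=250, card=250
  {A}: scan cost=100, card=100
  {BC}: card=7500; try (C,hash)→3000, (B,merge)→4500, (C,merge)→4650, (B,hash)→5700, (C,nl_idx)→10200, (B,nl)→45150 …(+1); best=3000 via (C,hash)
  {CD}: card=1250; try (C,hash)→2900, (C,nl_idx)→3500, (D,merge)→3750, (C,merge)→3850, (D,hash)→4300, (D,nl)→37650 …(+1); best=2900 via (C,hash)
  {AD}: card=2500; try (A,hash)→1900, (D,merge)→3150, (A,merge)→3300, (D,hash)→4200, (D,nl)→25100, (A,nl)→25250; best=1900 via (A,hash)
  {BCD}: card=62500; try (B,hash)→9550, (D,hash)→14500, (B,merge)→20900, (D,merge)→110250, (B,nl)→377900, (D,nl)→1878000; best=9550 via (B,hash)
  {ACD}: card=12500; try (A,hash)→5550, (C,hash)→6800, (A,merge)→18700, (C,nl_idx)→34400, (C,merge)→35750, (A,nl)→127900 …(+1); best=5550 via (A,hash)
  {ABCD}: card=625000; try (B,hash)→23450, (A,hash)→73450, (B,merge)→196050, (A,merge)→1072850, (B,nl)→3755550, (A,nl)→6259550; best=23450 via (B,hash)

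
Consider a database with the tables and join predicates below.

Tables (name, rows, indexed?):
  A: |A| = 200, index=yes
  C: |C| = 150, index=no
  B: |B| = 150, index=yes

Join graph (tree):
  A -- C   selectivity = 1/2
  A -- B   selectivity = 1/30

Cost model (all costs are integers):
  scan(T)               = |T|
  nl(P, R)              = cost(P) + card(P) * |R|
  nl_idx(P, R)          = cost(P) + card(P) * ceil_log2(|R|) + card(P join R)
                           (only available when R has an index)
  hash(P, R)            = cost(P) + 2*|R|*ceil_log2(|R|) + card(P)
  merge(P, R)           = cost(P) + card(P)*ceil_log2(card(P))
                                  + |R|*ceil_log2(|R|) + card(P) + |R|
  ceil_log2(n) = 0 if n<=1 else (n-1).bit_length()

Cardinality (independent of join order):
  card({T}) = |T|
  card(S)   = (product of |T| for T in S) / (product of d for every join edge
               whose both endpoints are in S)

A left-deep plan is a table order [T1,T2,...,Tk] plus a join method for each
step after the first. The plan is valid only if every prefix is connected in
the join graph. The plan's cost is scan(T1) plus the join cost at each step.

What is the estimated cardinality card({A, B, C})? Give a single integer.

Tables in S: A(200), B(150), C(150)
Edges inside S: A-C(d=2), A-B(d=30)
numerator = 200 * 150 * 150 = 4500000
denominator = 2 * 30 = 60
card(S) = 4500000 / 60 = 75000

75000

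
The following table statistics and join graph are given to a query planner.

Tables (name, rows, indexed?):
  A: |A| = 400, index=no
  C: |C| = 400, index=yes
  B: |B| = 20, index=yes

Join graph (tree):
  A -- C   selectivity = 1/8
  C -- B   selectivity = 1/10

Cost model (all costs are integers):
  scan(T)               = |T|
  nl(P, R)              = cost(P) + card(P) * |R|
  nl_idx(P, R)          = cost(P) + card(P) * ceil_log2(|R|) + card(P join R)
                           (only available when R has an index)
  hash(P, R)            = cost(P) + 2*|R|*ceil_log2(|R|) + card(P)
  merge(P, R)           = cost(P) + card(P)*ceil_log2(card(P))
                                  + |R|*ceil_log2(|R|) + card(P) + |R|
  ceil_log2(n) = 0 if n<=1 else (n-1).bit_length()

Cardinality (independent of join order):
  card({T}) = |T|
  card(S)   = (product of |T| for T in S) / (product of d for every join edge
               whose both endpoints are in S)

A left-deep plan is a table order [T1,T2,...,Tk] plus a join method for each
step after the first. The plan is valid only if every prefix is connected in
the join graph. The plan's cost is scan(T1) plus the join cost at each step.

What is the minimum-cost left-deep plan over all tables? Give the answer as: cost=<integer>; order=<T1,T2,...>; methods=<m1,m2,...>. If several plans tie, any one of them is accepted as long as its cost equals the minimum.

cost=9000; order=B,C,A; methods=nl_idx,hash

Selinger DP (subsets sized 1..n):
  {A}: scan cost=400, card=400
  {C}: scan cost=400, card=400
  {B}: scan cost=20, card=20
  {AC}: card=20000; try (C,hash)→8000, (A,hash)→8000, (C,merge)→8400, (A,merge)→8400, (C,nl_idx)→24000, (C,nl)→160400 …(+1); best=8000 via (C,hash)
  {BC}: card=800; try (C,nl_idx)→1000, (B,hash)→1000, (B,nl_idx)→3200, (C,merge)→4140, (B,merge)→4520, (C,hash)→7240 …(+2); best=1000 via (C,nl_idx)
  {ABC}: card=40000; try (A,hash)→9000, (A,merge)→13800, (B,hash)→28200, (B,nl_idx)→148000, (A,nl)→321000, (B,merge)→328120 …(+1); best=9000 via (A,hash)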